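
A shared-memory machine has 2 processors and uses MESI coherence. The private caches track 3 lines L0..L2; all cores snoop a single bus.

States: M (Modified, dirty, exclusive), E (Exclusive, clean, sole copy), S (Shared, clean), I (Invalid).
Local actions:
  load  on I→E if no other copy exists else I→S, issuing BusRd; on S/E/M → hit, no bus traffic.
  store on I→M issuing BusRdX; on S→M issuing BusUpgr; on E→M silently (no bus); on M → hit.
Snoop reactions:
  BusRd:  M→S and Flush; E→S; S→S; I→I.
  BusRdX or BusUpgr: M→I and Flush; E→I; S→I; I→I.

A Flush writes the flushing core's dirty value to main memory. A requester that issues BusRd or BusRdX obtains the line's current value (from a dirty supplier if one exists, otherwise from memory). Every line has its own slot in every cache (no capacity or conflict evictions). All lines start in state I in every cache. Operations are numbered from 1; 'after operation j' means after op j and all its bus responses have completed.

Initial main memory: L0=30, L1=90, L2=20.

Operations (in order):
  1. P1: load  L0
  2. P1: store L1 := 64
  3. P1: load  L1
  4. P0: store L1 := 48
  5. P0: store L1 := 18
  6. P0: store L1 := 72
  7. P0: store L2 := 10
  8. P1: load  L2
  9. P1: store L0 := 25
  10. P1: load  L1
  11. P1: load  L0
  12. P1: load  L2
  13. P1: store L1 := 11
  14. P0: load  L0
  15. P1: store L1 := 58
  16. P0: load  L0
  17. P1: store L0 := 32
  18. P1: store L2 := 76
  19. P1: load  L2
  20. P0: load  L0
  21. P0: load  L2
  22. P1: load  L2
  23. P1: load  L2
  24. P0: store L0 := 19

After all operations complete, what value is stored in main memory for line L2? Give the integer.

  op1 P1: load  L0 → I/E on L0; bus BusRd; mem=30
  op2 P1: store L1 := 64 → I/M on L1; bus BusRdX; mem=90
  op3 P1: load  L1 → I/M on L1; bus (none); mem=90
  op4 P0: store L1 := 48 → M/I on L1; bus BusRdX Flush; mem=64
  op5 P0: store L1 := 18 → M/I on L1; bus (none); mem=64
  op6 P0: store L1 := 72 → M/I on L1; bus (none); mem=64
  op7 P0: store L2 := 10 → M/I on L2; bus BusRdX; mem=20
  op8 P1: load  L2 → S/S on L2; bus BusRd Flush; mem=10
  op9 P1: store L0 := 25 → I/M on L0; bus (none); mem=30
  op10 P1: load  L1 → S/S on L1; bus BusRd Flush; mem=72
  op11 P1: load  L0 → I/M on L0; bus (none); mem=30
  op12 P1: load  L2 → S/S on L2; bus (none); mem=10
  op13 P1: store L1 := 11 → I/M on L1; bus BusUpgr; mem=72
  op14 P0: load  L0 → S/S on L0; bus BusRd Flush; mem=25
  op15 P1: store L1 := 58 → I/M on L1; bus (none); mem=72
  op16 P0: load  L0 → S/S on L0; bus (none); mem=25
  op17 P1: store L0 := 32 → I/M on L0; bus BusUpgr; mem=25
  op18 P1: store L2 := 76 → I/M on L2; bus BusUpgr; mem=10
  op19 P1: load  L2 → I/M on L2; bus (none); mem=10
  op20 P0: load  L0 → S/S on L0; bus BusRd Flush; mem=32
  op21 P0: load  L2 → S/S on L2; bus BusRd Flush; mem=76
  op22 P1: load  L2 → S/S on L2; bus (none); mem=76
  op23 P1: load  L2 → S/S on L2; bus (none); mem=76
  op24 P0: store L0 := 19 → M/I on L0; bus BusUpgr; mem=32

memory[L2] = 76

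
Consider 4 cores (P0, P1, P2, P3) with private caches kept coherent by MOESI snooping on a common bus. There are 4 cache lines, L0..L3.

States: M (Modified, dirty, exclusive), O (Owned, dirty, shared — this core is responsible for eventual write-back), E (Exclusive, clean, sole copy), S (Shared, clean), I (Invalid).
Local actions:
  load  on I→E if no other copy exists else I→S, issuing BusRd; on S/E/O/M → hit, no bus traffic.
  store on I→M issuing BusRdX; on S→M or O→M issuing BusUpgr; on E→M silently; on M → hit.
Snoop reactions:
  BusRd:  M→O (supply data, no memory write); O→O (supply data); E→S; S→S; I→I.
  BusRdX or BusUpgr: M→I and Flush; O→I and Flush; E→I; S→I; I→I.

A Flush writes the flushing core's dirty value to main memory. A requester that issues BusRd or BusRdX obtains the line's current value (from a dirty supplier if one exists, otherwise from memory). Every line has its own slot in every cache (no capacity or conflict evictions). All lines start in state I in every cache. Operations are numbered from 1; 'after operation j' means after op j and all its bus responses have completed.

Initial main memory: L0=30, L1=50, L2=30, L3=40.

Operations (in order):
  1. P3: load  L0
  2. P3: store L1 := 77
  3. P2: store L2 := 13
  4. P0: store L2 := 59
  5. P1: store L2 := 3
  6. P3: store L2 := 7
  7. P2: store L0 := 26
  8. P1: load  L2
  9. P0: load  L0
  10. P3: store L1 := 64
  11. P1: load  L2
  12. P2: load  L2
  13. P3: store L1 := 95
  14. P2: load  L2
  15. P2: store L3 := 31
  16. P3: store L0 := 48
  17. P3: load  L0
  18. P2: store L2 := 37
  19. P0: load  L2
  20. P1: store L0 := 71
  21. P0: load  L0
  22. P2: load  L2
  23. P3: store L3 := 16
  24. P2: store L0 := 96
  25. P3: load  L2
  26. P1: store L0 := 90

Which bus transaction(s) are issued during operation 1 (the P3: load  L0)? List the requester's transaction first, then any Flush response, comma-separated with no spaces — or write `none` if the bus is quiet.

step 1: P3: load  L0  ⟶  IIIE  (L0)  txn=BusRd  M[L0]=30
step 2: P3: store L1 := 77  ⟶  IIIM  (L1)  txn=BusRdX  M[L1]=50
step 3: P2: store L2 := 13  ⟶  IIMI  (L2)  txn=BusRdX  M[L2]=30
step 4: P0: store L2 := 59  ⟶  MIII  (L2)  txn=BusRdX+Flush  M[L2]=13
step 5: P1: store L2 := 3  ⟶  IMII  (L2)  txn=BusRdX+Flush  M[L2]=59
step 6: P3: store L2 := 7  ⟶  IIIM  (L2)  txn=BusRdX+Flush  M[L2]=3
step 7: P2: store L0 := 26  ⟶  IIMI  (L0)  txn=BusRdX  M[L0]=30
step 8: P1: load  L2  ⟶  ISIO  (L2)  txn=BusRd  M[L2]=3
step 9: P0: load  L0  ⟶  SIOI  (L0)  txn=BusRd  M[L0]=30
step 10: P3: store L1 := 64  ⟶  IIIM  (L1)  txn=∅  M[L1]=50
step 11: P1: load  L2  ⟶  ISIO  (L2)  txn=∅  M[L2]=3
step 12: P2: load  L2  ⟶  ISSO  (L2)  txn=BusRd  M[L2]=3
step 13: P3: store L1 := 95  ⟶  IIIM  (L1)  txn=∅  M[L1]=50
step 14: P2: load  L2  ⟶  ISSO  (L2)  txn=∅  M[L2]=3
step 15: P2: store L3 := 31  ⟶  IIMI  (L3)  txn=BusRdX  M[L3]=40
step 16: P3: store L0 := 48  ⟶  IIIM  (L0)  txn=BusRdX+Flush  M[L0]=26
step 17: P3: load  L0  ⟶  IIIM  (L0)  txn=∅  M[L0]=26
step 18: P2: store L2 := 37  ⟶  IIMI  (L2)  txn=BusUpgr+Flush  M[L2]=7
step 19: P0: load  L2  ⟶  SIOI  (L2)  txn=BusRd  M[L2]=7
step 20: P1: store L0 := 71  ⟶  IMII  (L0)  txn=BusRdX+Flush  M[L0]=48
step 21: P0: load  L0  ⟶  SOII  (L0)  txn=BusRd  M[L0]=48
step 22: P2: load  L2  ⟶  SIOI  (L2)  txn=∅  M[L2]=7
step 23: P3: store L3 := 16  ⟶  IIIM  (L3)  txn=BusRdX+Flush  M[L3]=31
step 24: P2: store L0 := 96  ⟶  IIMI  (L0)  txn=BusRdX+Flush  M[L0]=71
step 25: P3: load  L2  ⟶  SIOS  (L2)  txn=BusRd  M[L2]=7
step 26: P1: store L0 := 90  ⟶  IMII  (L0)  txn=BusRdX+Flush  M[L0]=96

bus = BusRd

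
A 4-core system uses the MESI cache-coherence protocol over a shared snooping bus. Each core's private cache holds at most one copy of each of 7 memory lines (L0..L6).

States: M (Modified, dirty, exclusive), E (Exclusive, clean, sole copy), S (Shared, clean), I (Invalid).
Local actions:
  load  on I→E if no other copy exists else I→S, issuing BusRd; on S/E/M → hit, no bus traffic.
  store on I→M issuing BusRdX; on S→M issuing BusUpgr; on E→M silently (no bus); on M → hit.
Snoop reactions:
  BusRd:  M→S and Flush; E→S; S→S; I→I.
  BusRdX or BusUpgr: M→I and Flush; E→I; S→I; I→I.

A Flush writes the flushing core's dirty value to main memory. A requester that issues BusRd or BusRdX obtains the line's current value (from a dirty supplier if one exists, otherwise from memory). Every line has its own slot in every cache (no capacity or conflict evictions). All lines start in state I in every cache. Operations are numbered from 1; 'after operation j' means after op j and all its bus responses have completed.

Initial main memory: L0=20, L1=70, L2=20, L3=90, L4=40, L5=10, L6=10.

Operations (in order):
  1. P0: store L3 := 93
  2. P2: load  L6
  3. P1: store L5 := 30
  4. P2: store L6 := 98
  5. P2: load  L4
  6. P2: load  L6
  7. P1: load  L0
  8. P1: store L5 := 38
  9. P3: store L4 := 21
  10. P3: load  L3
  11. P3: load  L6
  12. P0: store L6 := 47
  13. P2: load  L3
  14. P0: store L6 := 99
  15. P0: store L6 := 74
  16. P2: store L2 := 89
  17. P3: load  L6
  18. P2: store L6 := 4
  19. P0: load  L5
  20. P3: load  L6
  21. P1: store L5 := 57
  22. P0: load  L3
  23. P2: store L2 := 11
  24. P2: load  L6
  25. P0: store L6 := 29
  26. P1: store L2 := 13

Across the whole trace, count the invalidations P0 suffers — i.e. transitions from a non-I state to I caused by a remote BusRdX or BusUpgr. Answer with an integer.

invalidations = 2

  op1 P0: store L3 := 93 → M/I/I/I on L3; bus BusRdX; mem=90
  op2 P2: load  L6 → I/I/E/I on L6; bus BusRd; mem=10
  op3 P1: store L5 := 30 → I/M/I/I on L5; bus BusRdX; mem=10
  op4 P2: store L6 := 98 → I/I/M/I on L6; bus (none); mem=10
  op5 P2: load  L4 → I/I/E/I on L4; bus BusRd; mem=40
  op6 P2: load  L6 → I/I/M/I on L6; bus (none); mem=10
  op7 P1: load  L0 → I/E/I/I on L0; bus BusRd; mem=20
  op8 P1: store L5 := 38 → I/M/I/I on L5; bus (none); mem=10
  op9 P3: store L4 := 21 → I/I/I/M on L4; bus BusRdX; mem=40
  op10 P3: load  L3 → S/I/I/S on L3; bus BusRd Flush; mem=93
  op11 P3: load  L6 → I/I/S/S on L6; bus BusRd Flush; mem=98
  op12 P0: store L6 := 47 → M/I/I/I on L6; bus BusRdX; mem=98
  op13 P2: load  L3 → S/I/S/S on L3; bus BusRd; mem=93
  op14 P0: store L6 := 99 → M/I/I/I on L6; bus (none); mem=98
  op15 P0: store L6 := 74 → M/I/I/I on L6; bus (none); mem=98
  op16 P2: store L2 := 89 → I/I/M/I on L2; bus BusRdX; mem=20
  op17 P3: load  L6 → S/I/I/S on L6; bus BusRd Flush; mem=74
  op18 P2: store L6 := 4 → I/I/M/I on L6; bus BusRdX; mem=74
  op19 P0: load  L5 → S/S/I/I on L5; bus BusRd Flush; mem=38
  op20 P3: load  L6 → I/I/S/S on L6; bus BusRd Flush; mem=4
  op21 P1: store L5 := 57 → I/M/I/I on L5; bus BusUpgr; mem=38
  op22 P0: load  L3 → S/I/S/S on L3; bus (none); mem=93
  op23 P2: store L2 := 11 → I/I/M/I on L2; bus (none); mem=20
  op24 P2: load  L6 → I/I/S/S on L6; bus (none); mem=4
  op25 P0: store L6 := 29 → M/I/I/I on L6; bus BusRdX; mem=4
  op26 P1: store L2 := 13 → I/M/I/I on L2; bus BusRdX Flush; mem=11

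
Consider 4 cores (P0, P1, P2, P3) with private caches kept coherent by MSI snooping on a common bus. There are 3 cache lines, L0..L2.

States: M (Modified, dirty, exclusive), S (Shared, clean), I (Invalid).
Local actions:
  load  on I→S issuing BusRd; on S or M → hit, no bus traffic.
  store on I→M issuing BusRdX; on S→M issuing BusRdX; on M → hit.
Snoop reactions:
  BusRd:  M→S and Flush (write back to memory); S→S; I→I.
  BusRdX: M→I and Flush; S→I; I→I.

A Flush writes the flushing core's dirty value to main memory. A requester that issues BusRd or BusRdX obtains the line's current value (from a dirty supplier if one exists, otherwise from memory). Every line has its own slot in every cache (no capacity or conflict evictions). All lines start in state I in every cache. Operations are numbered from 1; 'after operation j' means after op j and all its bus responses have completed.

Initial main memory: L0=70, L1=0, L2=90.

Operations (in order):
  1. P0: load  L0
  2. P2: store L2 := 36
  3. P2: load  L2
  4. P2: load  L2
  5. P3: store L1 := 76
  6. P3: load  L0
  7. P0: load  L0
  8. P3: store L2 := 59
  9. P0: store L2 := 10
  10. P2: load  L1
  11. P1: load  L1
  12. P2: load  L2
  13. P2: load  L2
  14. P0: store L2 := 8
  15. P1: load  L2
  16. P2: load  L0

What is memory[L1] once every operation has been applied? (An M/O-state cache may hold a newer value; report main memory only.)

memory[L1] = 76

1. P0: load  L0  bus=[BusRd]  L0: P0=S P1=I P2=I P3=I  mem[L0]=70
2. P2: store L2 := 36  bus=[BusRdX]  L2: P0=I P1=I P2=M P3=I  mem[L2]=90
3. P2: load  L2  bus=[-]  L2: P0=I P1=I P2=M P3=I  mem[L2]=90
4. P2: load  L2  bus=[-]  L2: P0=I P1=I P2=M P3=I  mem[L2]=90
5. P3: store L1 := 76  bus=[BusRdX]  L1: P0=I P1=I P2=I P3=M  mem[L1]=0
6. P3: load  L0  bus=[BusRd]  L0: P0=S P1=I P2=I P3=S  mem[L0]=70
7. P0: load  L0  bus=[-]  L0: P0=S P1=I P2=I P3=S  mem[L0]=70
8. P3: store L2 := 59  bus=[BusRdX,Flush]  L2: P0=I P1=I P2=I P3=M  mem[L2]=36
9. P0: store L2 := 10  bus=[BusRdX,Flush]  L2: P0=M P1=I P2=I P3=I  mem[L2]=59
10. P2: load  L1  bus=[BusRd,Flush]  L1: P0=I P1=I P2=S P3=S  mem[L1]=76
11. P1: load  L1  bus=[BusRd]  L1: P0=I P1=S P2=S P3=S  mem[L1]=76
12. P2: load  L2  bus=[BusRd,Flush]  L2: P0=S P1=I P2=S P3=I  mem[L2]=10
13. P2: load  L2  bus=[-]  L2: P0=S P1=I P2=S P3=I  mem[L2]=10
14. P0: store L2 := 8  bus=[BusRdX]  L2: P0=M P1=I P2=I P3=I  mem[L2]=10
15. P1: load  L2  bus=[BusRd,Flush]  L2: P0=S P1=S P2=I P3=I  mem[L2]=8
16. P2: load  L0  bus=[BusRd]  L0: P0=S P1=I P2=S P3=S  mem[L0]=70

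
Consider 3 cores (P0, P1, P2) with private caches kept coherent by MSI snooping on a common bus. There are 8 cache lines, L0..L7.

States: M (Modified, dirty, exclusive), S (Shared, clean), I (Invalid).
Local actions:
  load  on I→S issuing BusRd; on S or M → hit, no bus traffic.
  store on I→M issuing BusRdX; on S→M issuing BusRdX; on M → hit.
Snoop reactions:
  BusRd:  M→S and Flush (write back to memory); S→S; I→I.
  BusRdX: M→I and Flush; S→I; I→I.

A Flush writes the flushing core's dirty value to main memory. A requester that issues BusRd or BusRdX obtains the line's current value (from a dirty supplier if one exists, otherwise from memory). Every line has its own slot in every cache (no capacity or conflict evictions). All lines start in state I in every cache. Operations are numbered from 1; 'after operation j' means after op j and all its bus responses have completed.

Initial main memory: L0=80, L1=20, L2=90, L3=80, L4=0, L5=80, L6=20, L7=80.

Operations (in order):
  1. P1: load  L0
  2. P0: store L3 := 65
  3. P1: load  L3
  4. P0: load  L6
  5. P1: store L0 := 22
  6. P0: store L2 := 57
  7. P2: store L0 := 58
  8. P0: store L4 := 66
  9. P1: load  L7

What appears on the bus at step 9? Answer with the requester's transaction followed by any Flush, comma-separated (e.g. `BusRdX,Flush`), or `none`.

  op1 P1: load  L0 → I/S/I on L0; bus BusRd; mem=80
  op2 P0: store L3 := 65 → M/I/I on L3; bus BusRdX; mem=80
  op3 P1: load  L3 → S/S/I on L3; bus BusRd Flush; mem=65
  op4 P0: load  L6 → S/I/I on L6; bus BusRd; mem=20
  op5 P1: store L0 := 22 → I/M/I on L0; bus BusRdX; mem=80
  op6 P0: store L2 := 57 → M/I/I on L2; bus BusRdX; mem=90
  op7 P2: store L0 := 58 → I/I/M on L0; bus BusRdX Flush; mem=22
  op8 P0: store L4 := 66 → M/I/I on L4; bus BusRdX; mem=0
  op9 P1: load  L7 → I/S/I on L7; bus BusRd; mem=80

bus = BusRd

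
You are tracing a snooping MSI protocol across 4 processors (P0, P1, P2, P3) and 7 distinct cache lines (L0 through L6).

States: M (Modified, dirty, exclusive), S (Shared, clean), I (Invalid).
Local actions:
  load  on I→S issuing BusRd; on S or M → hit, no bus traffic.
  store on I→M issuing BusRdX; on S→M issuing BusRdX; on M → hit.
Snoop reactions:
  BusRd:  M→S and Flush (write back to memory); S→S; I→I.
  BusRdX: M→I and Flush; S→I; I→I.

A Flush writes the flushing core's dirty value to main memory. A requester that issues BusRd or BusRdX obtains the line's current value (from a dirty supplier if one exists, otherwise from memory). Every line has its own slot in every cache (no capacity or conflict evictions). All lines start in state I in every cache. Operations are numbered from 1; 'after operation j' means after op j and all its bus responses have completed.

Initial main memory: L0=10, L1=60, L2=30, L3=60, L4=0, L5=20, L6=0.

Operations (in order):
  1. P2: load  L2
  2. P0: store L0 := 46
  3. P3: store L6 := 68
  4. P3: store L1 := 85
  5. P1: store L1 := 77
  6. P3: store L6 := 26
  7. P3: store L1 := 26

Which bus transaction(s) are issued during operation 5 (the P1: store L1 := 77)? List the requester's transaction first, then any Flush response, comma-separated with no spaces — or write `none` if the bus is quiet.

bus = BusRdX,Flush

1. P2: load  L2  bus=[BusRd]  L2: P0=I P1=I P2=S P3=I  mem[L2]=30
2. P0: store L0 := 46  bus=[BusRdX]  L0: P0=M P1=I P2=I P3=I  mem[L0]=10
3. P3: store L6 := 68  bus=[BusRdX]  L6: P0=I P1=I P2=I P3=M  mem[L6]=0
4. P3: store L1 := 85  bus=[BusRdX]  L1: P0=I P1=I P2=I P3=M  mem[L1]=60
5. P1: store L1 := 77  bus=[BusRdX,Flush]  L1: P0=I P1=M P2=I P3=I  mem[L1]=85
6. P3: store L6 := 26  bus=[-]  L6: P0=I P1=I P2=I P3=M  mem[L6]=0
7. P3: store L1 := 26  bus=[BusRdX,Flush]  L1: P0=I P1=I P2=I P3=M  mem[L1]=77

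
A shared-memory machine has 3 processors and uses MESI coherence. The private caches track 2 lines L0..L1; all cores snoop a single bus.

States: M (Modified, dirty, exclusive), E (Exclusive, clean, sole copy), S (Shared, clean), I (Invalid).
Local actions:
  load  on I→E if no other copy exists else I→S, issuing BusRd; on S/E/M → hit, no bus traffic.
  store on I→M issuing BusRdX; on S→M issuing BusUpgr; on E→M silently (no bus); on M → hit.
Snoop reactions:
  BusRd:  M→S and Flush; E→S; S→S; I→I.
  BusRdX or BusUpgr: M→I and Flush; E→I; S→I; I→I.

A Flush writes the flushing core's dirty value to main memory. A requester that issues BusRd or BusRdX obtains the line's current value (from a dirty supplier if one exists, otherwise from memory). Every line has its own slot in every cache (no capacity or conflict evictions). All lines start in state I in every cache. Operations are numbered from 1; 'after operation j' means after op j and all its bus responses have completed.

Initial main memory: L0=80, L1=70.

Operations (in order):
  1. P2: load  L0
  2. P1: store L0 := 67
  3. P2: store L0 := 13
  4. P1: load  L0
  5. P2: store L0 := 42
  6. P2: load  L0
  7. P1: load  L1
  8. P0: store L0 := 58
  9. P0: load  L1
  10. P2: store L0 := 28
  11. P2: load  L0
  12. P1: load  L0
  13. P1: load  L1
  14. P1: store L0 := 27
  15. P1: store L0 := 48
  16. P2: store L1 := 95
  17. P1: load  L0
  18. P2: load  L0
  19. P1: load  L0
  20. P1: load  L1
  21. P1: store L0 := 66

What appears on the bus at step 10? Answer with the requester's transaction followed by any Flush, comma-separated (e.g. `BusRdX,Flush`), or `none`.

1. P2: load  L0  bus=[BusRd]  L0: P0=I P1=I P2=E  mem[L0]=80
2. P1: store L0 := 67  bus=[BusRdX]  L0: P0=I P1=M P2=I  mem[L0]=80
3. P2: store L0 := 13  bus=[BusRdX,Flush]  L0: P0=I P1=I P2=M  mem[L0]=67
4. P1: load  L0  bus=[BusRd,Flush]  L0: P0=I P1=S P2=S  mem[L0]=13
5. P2: store L0 := 42  bus=[BusUpgr]  L0: P0=I P1=I P2=M  mem[L0]=13
6. P2: load  L0  bus=[-]  L0: P0=I P1=I P2=M  mem[L0]=13
7. P1: load  L1  bus=[BusRd]  L1: P0=I P1=E P2=I  mem[L1]=70
8. P0: store L0 := 58  bus=[BusRdX,Flush]  L0: P0=M P1=I P2=I  mem[L0]=42
9. P0: load  L1  bus=[BusRd]  L1: P0=S P1=S P2=I  mem[L1]=70
10. P2: store L0 := 28  bus=[BusRdX,Flush]  L0: P0=I P1=I P2=M  mem[L0]=58
11. P2: load  L0  bus=[-]  L0: P0=I P1=I P2=M  mem[L0]=58
12. P1: load  L0  bus=[BusRd,Flush]  L0: P0=I P1=S P2=S  mem[L0]=28
13. P1: load  L1  bus=[-]  L1: P0=S P1=S P2=I  mem[L1]=70
14. P1: store L0 := 27  bus=[BusUpgr]  L0: P0=I P1=M P2=I  mem[L0]=28
15. P1: store L0 := 48  bus=[-]  L0: P0=I P1=M P2=I  mem[L0]=28
16. P2: store L1 := 95  bus=[BusRdX]  L1: P0=I P1=I P2=M  mem[L1]=70
17. P1: load  L0  bus=[-]  L0: P0=I P1=M P2=I  mem[L0]=28
18. P2: load  L0  bus=[BusRd,Flush]  L0: P0=I P1=S P2=S  mem[L0]=48
19. P1: load  L0  bus=[-]  L0: P0=I P1=S P2=S  mem[L0]=48
20. P1: load  L1  bus=[BusRd,Flush]  L1: P0=I P1=S P2=S  mem[L1]=95
21. P1: store L0 := 66  bus=[BusUpgr]  L0: P0=I P1=M P2=I  mem[L0]=48

bus = BusRdX,Flush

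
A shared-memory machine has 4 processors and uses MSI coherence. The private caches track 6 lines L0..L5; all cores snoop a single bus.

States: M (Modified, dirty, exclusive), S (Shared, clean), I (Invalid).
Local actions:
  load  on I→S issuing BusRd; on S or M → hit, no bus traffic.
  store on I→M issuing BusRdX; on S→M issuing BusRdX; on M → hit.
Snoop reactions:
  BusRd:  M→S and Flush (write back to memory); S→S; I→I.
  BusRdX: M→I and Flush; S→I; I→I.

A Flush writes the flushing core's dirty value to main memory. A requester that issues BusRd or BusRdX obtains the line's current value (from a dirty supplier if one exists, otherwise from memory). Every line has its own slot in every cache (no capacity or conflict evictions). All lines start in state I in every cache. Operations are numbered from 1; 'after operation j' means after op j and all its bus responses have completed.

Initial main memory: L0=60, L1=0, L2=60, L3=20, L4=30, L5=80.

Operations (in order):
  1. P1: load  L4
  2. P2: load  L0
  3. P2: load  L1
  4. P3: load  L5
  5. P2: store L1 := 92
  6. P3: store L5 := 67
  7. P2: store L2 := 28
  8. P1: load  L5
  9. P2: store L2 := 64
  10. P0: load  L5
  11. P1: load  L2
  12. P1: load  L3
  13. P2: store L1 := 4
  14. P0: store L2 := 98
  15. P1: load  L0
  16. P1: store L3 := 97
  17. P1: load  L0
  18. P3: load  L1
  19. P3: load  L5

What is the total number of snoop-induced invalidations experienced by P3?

  op1 P1: load  L4 → I/S/I/I on L4; bus BusRd; mem=30
  op2 P2: load  L0 → I/I/S/I on L0; bus BusRd; mem=60
  op3 P2: load  L1 → I/I/S/I on L1; bus BusRd; mem=0
  op4 P3: load  L5 → I/I/I/S on L5; bus BusRd; mem=80
  op5 P2: store L1 := 92 → I/I/M/I on L1; bus BusRdX; mem=0
  op6 P3: store L5 := 67 → I/I/I/M on L5; bus BusRdX; mem=80
  op7 P2: store L2 := 28 → I/I/M/I on L2; bus BusRdX; mem=60
  op8 P1: load  L5 → I/S/I/S on L5; bus BusRd Flush; mem=67
  op9 P2: store L2 := 64 → I/I/M/I on L2; bus (none); mem=60
  op10 P0: load  L5 → S/S/I/S on L5; bus BusRd; mem=67
  op11 P1: load  L2 → I/S/S/I on L2; bus BusRd Flush; mem=64
  op12 P1: load  L3 → I/S/I/I on L3; bus BusRd; mem=20
  op13 P2: store L1 := 4 → I/I/M/I on L1; bus (none); mem=0
  op14 P0: store L2 := 98 → M/I/I/I on L2; bus BusRdX; mem=64
  op15 P1: load  L0 → I/S/S/I on L0; bus BusRd; mem=60
  op16 P1: store L3 := 97 → I/M/I/I on L3; bus BusRdX; mem=20
  op17 P1: load  L0 → I/S/S/I on L0; bus (none); mem=60
  op18 P3: load  L1 → I/I/S/S on L1; bus BusRd Flush; mem=4
  op19 P3: load  L5 → S/S/I/S on L5; bus (none); mem=67

invalidations = 0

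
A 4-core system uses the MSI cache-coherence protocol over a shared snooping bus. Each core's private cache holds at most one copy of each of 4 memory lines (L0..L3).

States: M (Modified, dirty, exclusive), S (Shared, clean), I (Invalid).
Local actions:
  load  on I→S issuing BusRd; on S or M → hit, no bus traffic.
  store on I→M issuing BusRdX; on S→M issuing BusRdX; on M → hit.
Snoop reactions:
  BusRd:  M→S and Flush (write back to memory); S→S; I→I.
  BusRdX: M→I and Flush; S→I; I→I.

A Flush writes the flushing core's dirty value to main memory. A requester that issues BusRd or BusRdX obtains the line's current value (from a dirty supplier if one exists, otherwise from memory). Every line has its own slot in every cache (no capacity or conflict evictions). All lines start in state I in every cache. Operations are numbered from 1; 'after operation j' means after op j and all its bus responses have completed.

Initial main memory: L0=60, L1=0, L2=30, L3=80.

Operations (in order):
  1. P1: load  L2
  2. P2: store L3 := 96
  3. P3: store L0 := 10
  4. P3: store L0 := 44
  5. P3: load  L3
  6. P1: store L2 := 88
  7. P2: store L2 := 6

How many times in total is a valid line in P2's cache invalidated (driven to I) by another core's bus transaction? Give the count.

  op1 P1: load  L2 → I/S/I/I on L2; bus BusRd; mem=30
  op2 P2: store L3 := 96 → I/I/M/I on L3; bus BusRdX; mem=80
  op3 P3: store L0 := 10 → I/I/I/M on L0; bus BusRdX; mem=60
  op4 P3: store L0 := 44 → I/I/I/M on L0; bus (none); mem=60
  op5 P3: load  L3 → I/I/S/S on L3; bus BusRd Flush; mem=96
  op6 P1: store L2 := 88 → I/M/I/I on L2; bus BusRdX; mem=30
  op7 P2: store L2 := 6 → I/I/M/I on L2; bus BusRdX Flush; mem=88

invalidations = 0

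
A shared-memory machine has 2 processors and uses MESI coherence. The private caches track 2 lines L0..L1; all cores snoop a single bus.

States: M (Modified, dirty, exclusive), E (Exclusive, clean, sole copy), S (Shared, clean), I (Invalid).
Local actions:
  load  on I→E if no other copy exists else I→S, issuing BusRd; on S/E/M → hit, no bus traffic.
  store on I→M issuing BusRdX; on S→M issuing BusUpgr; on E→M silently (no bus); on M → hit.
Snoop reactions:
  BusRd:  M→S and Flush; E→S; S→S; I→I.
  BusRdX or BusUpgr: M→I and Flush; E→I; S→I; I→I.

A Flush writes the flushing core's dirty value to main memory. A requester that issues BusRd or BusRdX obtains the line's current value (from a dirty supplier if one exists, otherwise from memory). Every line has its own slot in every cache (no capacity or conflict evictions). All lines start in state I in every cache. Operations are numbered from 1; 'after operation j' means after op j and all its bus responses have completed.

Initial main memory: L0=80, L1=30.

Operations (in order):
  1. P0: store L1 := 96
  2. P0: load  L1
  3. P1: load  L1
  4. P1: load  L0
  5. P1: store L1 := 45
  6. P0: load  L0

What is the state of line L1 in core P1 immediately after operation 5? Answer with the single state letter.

state = M

step 1: P0: store L1 := 96  ⟶  MI  (L1)  txn=BusRdX  M[L1]=30
step 2: P0: load  L1  ⟶  MI  (L1)  txn=∅  M[L1]=30
step 3: P1: load  L1  ⟶  SS  (L1)  txn=BusRd+Flush  M[L1]=96
step 4: P1: load  L0  ⟶  IE  (L0)  txn=BusRd  M[L0]=80
step 5: P1: store L1 := 45  ⟶  IM  (L1)  txn=BusUpgr  M[L1]=96
step 6: P0: load  L0  ⟶  SS  (L0)  txn=BusRd  M[L0]=80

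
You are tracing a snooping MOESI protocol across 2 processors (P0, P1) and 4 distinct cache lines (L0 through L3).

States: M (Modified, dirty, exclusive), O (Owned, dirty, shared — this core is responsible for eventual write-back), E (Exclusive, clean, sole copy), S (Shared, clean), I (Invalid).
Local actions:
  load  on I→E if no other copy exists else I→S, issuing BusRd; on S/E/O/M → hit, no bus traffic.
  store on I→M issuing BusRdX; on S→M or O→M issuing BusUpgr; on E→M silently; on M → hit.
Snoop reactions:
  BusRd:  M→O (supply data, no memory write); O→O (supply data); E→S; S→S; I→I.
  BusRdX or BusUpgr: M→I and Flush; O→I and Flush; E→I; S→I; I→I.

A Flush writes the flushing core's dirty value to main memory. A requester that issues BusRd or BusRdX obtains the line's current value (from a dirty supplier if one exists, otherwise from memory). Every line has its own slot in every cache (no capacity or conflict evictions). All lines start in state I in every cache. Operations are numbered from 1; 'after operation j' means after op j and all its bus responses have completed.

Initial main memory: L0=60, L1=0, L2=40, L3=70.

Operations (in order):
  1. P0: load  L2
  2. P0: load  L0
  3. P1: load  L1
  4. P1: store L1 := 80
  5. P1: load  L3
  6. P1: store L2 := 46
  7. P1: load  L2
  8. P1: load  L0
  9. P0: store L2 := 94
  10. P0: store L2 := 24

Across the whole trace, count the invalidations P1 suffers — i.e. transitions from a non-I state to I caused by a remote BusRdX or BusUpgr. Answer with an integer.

  op1 P0: load  L2 → E/I on L2; bus BusRd; mem=40
  op2 P0: load  L0 → E/I on L0; bus BusRd; mem=60
  op3 P1: load  L1 → I/E on L1; bus BusRd; mem=0
  op4 P1: store L1 := 80 → I/M on L1; bus (none); mem=0
  op5 P1: load  L3 → I/E on L3; bus BusRd; mem=70
  op6 P1: store L2 := 46 → I/M on L2; bus BusRdX; mem=40
  op7 P1: load  L2 → I/M on L2; bus (none); mem=40
  op8 P1: load  L0 → S/S on L0; bus BusRd; mem=60
  op9 P0: store L2 := 94 → M/I on L2; bus BusRdX Flush; mem=46
  op10 P0: store L2 := 24 → M/I on L2; bus (none); mem=46

invalidations = 1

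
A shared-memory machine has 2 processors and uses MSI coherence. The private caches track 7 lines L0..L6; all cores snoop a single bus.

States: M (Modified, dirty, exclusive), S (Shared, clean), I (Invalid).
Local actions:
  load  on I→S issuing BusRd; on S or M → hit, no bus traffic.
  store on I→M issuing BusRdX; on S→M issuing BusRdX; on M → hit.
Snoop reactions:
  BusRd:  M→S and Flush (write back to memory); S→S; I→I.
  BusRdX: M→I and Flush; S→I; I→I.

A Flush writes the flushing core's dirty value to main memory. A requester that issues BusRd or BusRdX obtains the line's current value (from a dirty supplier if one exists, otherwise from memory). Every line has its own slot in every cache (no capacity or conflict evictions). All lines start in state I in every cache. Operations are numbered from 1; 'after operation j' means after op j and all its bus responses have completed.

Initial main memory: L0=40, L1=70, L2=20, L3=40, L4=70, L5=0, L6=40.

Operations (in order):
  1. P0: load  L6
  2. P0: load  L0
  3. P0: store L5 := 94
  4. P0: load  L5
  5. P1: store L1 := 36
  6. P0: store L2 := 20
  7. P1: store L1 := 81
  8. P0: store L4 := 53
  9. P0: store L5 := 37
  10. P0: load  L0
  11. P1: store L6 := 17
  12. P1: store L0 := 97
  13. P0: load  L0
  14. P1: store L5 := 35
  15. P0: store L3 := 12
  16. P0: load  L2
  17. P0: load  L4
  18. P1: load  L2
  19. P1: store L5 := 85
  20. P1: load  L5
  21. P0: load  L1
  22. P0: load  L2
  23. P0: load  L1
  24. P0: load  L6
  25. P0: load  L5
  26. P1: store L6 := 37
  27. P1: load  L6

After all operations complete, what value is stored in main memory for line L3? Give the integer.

memory[L3] = 40

step 1: P0: load  L6  ⟶  SI  (L6)  txn=BusRd  M[L6]=40
step 2: P0: load  L0  ⟶  SI  (L0)  txn=BusRd  M[L0]=40
step 3: P0: store L5 := 94  ⟶  MI  (L5)  txn=BusRdX  M[L5]=0
step 4: P0: load  L5  ⟶  MI  (L5)  txn=∅  M[L5]=0
step 5: P1: store L1 := 36  ⟶  IM  (L1)  txn=BusRdX  M[L1]=70
step 6: P0: store L2 := 20  ⟶  MI  (L2)  txn=BusRdX  M[L2]=20
step 7: P1: store L1 := 81  ⟶  IM  (L1)  txn=∅  M[L1]=70
step 8: P0: store L4 := 53  ⟶  MI  (L4)  txn=BusRdX  M[L4]=70
step 9: P0: store L5 := 37  ⟶  MI  (L5)  txn=∅  M[L5]=0
step 10: P0: load  L0  ⟶  SI  (L0)  txn=∅  M[L0]=40
step 11: P1: store L6 := 17  ⟶  IM  (L6)  txn=BusRdX  M[L6]=40
step 12: P1: store L0 := 97  ⟶  IM  (L0)  txn=BusRdX  M[L0]=40
step 13: P0: load  L0  ⟶  SS  (L0)  txn=BusRd+Flush  M[L0]=97
step 14: P1: store L5 := 35  ⟶  IM  (L5)  txn=BusRdX+Flush  M[L5]=37
step 15: P0: store L3 := 12  ⟶  MI  (L3)  txn=BusRdX  M[L3]=40
step 16: P0: load  L2  ⟶  MI  (L2)  txn=∅  M[L2]=20
step 17: P0: load  L4  ⟶  MI  (L4)  txn=∅  M[L4]=70
step 18: P1: load  L2  ⟶  SS  (L2)  txn=BusRd+Flush  M[L2]=20
step 19: P1: store L5 := 85  ⟶  IM  (L5)  txn=∅  M[L5]=37
step 20: P1: load  L5  ⟶  IM  (L5)  txn=∅  M[L5]=37
step 21: P0: load  L1  ⟶  SS  (L1)  txn=BusRd+Flush  M[L1]=81
step 22: P0: load  L2  ⟶  SS  (L2)  txn=∅  M[L2]=20
step 23: P0: load  L1  ⟶  SS  (L1)  txn=∅  M[L1]=81
step 24: P0: load  L6  ⟶  SS  (L6)  txn=BusRd+Flush  M[L6]=17
step 25: P0: load  L5  ⟶  SS  (L5)  txn=BusRd+Flush  M[L5]=85
step 26: P1: store L6 := 37  ⟶  IM  (L6)  txn=BusRdX  M[L6]=17
step 27: P1: load  L6  ⟶  IM  (L6)  txn=∅  M[L6]=17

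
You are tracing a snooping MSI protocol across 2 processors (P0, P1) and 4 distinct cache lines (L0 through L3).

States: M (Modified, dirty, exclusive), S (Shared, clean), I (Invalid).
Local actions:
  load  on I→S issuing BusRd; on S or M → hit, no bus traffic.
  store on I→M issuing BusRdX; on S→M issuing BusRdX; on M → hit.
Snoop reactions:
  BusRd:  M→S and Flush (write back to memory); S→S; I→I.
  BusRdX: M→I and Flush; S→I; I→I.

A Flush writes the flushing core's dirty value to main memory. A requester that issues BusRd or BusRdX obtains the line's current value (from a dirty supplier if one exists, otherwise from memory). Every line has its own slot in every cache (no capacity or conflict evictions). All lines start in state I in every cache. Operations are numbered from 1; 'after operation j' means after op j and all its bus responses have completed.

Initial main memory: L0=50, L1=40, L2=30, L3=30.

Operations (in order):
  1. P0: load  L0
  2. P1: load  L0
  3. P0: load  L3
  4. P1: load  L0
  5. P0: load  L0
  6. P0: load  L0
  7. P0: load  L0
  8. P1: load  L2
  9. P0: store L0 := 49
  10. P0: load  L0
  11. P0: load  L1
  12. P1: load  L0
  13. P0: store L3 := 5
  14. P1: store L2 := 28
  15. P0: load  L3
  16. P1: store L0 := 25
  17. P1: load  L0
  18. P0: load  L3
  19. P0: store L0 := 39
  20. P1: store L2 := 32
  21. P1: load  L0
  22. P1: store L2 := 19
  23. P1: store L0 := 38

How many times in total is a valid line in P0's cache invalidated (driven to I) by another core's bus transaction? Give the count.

[1] P0: load  L0 | P0:S(50), P1:I | bus: BusRd
[2] P1: load  L0 | P0:S(50), P1:S(50) | bus: BusRd
[3] P0: load  L3 | P0:S(30), P1:I | bus: BusRd
[4] P1: load  L0 | P0:S(50), P1:S(50) | bus: none
[5] P0: load  L0 | P0:S(50), P1:S(50) | bus: none
[6] P0: load  L0 | P0:S(50), P1:S(50) | bus: none
[7] P0: load  L0 | P0:S(50), P1:S(50) | bus: none
[8] P1: load  L2 | P0:I, P1:S(30) | bus: BusRd
[9] P0: store L0 := 49 | P0:M(49), P1:I | bus: BusRdX
[10] P0: load  L0 | P0:M(49), P1:I | bus: none
[11] P0: load  L1 | P0:S(40), P1:I | bus: BusRd
[12] P1: load  L0 | P0:S(49), P1:S(49) | bus: BusRd,Flush
[13] P0: store L3 := 5 | P0:M(5), P1:I | bus: BusRdX
[14] P1: store L2 := 28 | P0:I, P1:M(28) | bus: BusRdX
[15] P0: load  L3 | P0:M(5), P1:I | bus: none
[16] P1: store L0 := 25 | P0:I, P1:M(25) | bus: BusRdX
[17] P1: load  L0 | P0:I, P1:M(25) | bus: none
[18] P0: load  L3 | P0:M(5), P1:I | bus: none
[19] P0: store L0 := 39 | P0:M(39), P1:I | bus: BusRdX,Flush
[20] P1: store L2 := 32 | P0:I, P1:M(32) | bus: none
[21] P1: load  L0 | P0:S(39), P1:S(39) | bus: BusRd,Flush
[22] P1: store L2 := 19 | P0:I, P1:M(19) | bus: none
[23] P1: store L0 := 38 | P0:I, P1:M(38) | bus: BusRdX

invalidations = 2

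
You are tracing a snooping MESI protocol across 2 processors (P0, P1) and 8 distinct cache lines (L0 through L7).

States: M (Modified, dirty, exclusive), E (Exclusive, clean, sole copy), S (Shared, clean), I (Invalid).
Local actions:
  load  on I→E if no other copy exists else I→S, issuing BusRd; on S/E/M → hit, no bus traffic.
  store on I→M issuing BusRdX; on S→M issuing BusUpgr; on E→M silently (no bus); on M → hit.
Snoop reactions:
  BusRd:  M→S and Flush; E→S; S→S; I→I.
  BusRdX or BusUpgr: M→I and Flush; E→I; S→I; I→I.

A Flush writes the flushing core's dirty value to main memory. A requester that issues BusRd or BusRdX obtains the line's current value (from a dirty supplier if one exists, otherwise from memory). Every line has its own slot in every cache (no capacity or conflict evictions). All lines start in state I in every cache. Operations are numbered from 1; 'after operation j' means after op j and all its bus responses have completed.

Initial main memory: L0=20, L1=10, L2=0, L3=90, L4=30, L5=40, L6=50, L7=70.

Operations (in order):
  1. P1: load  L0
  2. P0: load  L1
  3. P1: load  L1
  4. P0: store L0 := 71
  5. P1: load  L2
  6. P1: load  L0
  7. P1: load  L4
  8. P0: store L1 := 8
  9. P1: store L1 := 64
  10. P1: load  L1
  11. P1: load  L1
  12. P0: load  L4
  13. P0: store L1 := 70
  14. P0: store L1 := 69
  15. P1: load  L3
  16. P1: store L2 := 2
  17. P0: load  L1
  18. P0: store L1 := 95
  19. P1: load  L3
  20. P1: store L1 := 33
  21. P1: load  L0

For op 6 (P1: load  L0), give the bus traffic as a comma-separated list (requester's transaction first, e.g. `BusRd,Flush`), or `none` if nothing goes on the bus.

  op1 P1: load  L0 → I/E on L0; bus BusRd; mem=20
  op2 P0: load  L1 → E/I on L1; bus BusRd; mem=10
  op3 P1: load  L1 → S/S on L1; bus BusRd; mem=10
  op4 P0: store L0 := 71 → M/I on L0; bus BusRdX; mem=20
  op5 P1: load  L2 → I/E on L2; bus BusRd; mem=0
  op6 P1: load  L0 → S/S on L0; bus BusRd Flush; mem=71
  op7 P1: load  L4 → I/E on L4; bus BusRd; mem=30
  op8 P0: store L1 := 8 → M/I on L1; bus BusUpgr; mem=10
  op9 P1: store L1 := 64 → I/M on L1; bus BusRdX Flush; mem=8
  op10 P1: load  L1 → I/M on L1; bus (none); mem=8
  op11 P1: load  L1 → I/M on L1; bus (none); mem=8
  op12 P0: load  L4 → S/S on L4; bus BusRd; mem=30
  op13 P0: store L1 := 70 → M/I on L1; bus BusRdX Flush; mem=64
  op14 P0: store L1 := 69 → M/I on L1; bus (none); mem=64
  op15 P1: load  L3 → I/E on L3; bus BusRd; mem=90
  op16 P1: store L2 := 2 → I/M on L2; bus (none); mem=0
  op17 P0: load  L1 → M/I on L1; bus (none); mem=64
  op18 P0: store L1 := 95 → M/I on L1; bus (none); mem=64
  op19 P1: load  L3 → I/E on L3; bus (none); mem=90
  op20 P1: store L1 := 33 → I/M on L1; bus BusRdX Flush; mem=95
  op21 P1: load  L0 → S/S on L0; bus (none); mem=71

bus = BusRd,Flush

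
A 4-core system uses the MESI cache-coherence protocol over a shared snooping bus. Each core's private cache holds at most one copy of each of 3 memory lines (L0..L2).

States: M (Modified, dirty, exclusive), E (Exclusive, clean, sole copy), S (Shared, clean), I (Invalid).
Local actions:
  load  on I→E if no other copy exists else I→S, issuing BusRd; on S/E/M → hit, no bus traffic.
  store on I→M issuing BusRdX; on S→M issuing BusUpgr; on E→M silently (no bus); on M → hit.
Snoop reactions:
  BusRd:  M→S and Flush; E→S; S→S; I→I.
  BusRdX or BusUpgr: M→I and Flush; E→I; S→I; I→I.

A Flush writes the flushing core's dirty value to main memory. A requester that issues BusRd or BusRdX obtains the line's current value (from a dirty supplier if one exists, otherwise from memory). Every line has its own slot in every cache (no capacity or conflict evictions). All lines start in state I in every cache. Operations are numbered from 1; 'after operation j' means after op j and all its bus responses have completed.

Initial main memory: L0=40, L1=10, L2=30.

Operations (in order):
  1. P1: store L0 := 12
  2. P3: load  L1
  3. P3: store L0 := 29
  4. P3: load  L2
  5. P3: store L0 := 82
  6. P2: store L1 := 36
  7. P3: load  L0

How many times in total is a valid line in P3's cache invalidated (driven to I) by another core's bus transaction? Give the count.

invalidations = 1

[1] P1: store L0 := 12 | P0:I, P1:M(12), P2:I, P3:I | bus: BusRdX
[2] P3: load  L1 | P0:I, P1:I, P2:I, P3:E(10) | bus: BusRd
[3] P3: store L0 := 29 | P0:I, P1:I, P2:I, P3:M(29) | bus: BusRdX,Flush
[4] P3: load  L2 | P0:I, P1:I, P2:I, P3:E(30) | bus: BusRd
[5] P3: store L0 := 82 | P0:I, P1:I, P2:I, P3:M(82) | bus: none
[6] P2: store L1 := 36 | P0:I, P1:I, P2:M(36), P3:I | bus: BusRdX
[7] P3: load  L0 | P0:I, P1:I, P2:I, P3:M(82) | bus: none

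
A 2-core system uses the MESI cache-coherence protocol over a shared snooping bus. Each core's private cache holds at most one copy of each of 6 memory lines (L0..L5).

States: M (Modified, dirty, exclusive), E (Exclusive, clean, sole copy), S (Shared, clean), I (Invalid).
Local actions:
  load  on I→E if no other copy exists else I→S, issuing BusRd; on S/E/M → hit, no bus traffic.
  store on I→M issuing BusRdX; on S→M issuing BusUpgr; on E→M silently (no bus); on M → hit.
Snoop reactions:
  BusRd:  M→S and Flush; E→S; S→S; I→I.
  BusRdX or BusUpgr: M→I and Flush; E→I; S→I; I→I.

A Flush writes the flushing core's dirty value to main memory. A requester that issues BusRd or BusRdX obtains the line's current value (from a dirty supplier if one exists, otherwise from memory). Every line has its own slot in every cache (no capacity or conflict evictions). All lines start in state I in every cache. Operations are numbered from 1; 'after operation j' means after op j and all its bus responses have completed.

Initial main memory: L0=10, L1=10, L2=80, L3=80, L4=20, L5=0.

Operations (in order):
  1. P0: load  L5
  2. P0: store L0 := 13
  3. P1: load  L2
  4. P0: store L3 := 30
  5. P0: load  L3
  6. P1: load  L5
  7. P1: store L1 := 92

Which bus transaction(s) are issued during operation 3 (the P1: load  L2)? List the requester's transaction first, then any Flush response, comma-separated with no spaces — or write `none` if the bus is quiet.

1. P0: load  L5  bus=[BusRd]  L5: P0=E P1=I  mem[L5]=0
2. P0: store L0 := 13  bus=[BusRdX]  L0: P0=M P1=I  mem[L0]=10
3. P1: load  L2  bus=[BusRd]  L2: P0=I P1=E  mem[L2]=80
4. P0: store L3 := 30  bus=[BusRdX]  L3: P0=M P1=I  mem[L3]=80
5. P0: load  L3  bus=[-]  L3: P0=M P1=I  mem[L3]=80
6. P1: load  L5  bus=[BusRd]  L5: P0=S P1=S  mem[L5]=0
7. P1: store L1 := 92  bus=[BusRdX]  L1: P0=I P1=M  mem[L1]=10

bus = BusRd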